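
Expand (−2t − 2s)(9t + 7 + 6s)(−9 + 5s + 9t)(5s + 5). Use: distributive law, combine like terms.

(−2t − 2s)(9t + 7 + 6s)(−9 + 5s + 9t)(5s + 5)
= (−18t^2 − 14t − 12st − 18st − 14s − 12s^2)(−9 + 5s + 9t)(5s + 5)    [distributive law]
= (−18t^2 − 14t − 30st − 14s − 12s^2)(−9 + 5s + 9t)(5s + 5)    [combine like terms]
= (162t^2 − 90st^2 − 162t^3 + 126t − 70st − 126t^2 + 270st − 150s^2t − 270st^2 + 126s − 70s^2 − 126st + 108s^2 − 60s^3 − 108s^2t)(5s + 5)    [distributive law]
= (36t^2 − 360st^2 − 162t^3 + 126t + 74st − 258s^2t + 126s + 38s^2 − 60s^3)(5s + 5)    [combine like terms]
= 180st^2 + 180t^2 − 1800s^2t^2 − 1800st^2 − 810st^3 − 810t^3 + 630st + 630t + 370s^2t + 370st − 1290s^3t − 1290s^2t + 630s^2 + 630s + 190s^3 + 190s^2 − 300s^4 − 300s^3    [distributive law]
= −1620st^2 + 180t^2 − 1800s^2t^2 − 810st^3 − 810t^3 + 1000st + 630t − 920s^2t − 1290s^3t + 820s^2 + 630s − 110s^3 − 300s^4    [combine like terms]

−1620st^2 + 180t^2 − 1800s^2t^2 − 810st^3 − 810t^3 + 1000st + 630t − 920s^2t − 1290s^3t + 820s^2 + 630s − 110s^3 − 300s^4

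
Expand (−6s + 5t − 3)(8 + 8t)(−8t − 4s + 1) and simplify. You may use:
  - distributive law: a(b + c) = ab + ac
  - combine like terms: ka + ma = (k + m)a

272st + 192s^2 + 48s + 224st^2 + 192s^2t − 88t^2 + 208t − 320t^3 − 24

(−6s + 5t − 3)(8 + 8t)(−8t − 4s + 1)
= (−48s − 48st + 40t + 40t^2 − 24 − 24t)(−8t − 4s + 1)    [distributive law]
= (−48s − 48st + 16t + 40t^2 − 24)(−8t − 4s + 1)    [combine like terms]
= 384st + 192s^2 − 48s + 384st^2 + 192s^2t − 48st − 128t^2 − 64st + 16t − 320t^3 − 160st^2 + 40t^2 + 192t + 96s − 24    [distributive law]
= 272st + 192s^2 + 48s + 224st^2 + 192s^2t − 88t^2 + 208t − 320t^3 − 24    [combine like terms]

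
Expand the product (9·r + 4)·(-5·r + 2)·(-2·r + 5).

90·r^3 - 221·r^2 - 26·r + 40

(9·r + 4)·(-5·r + 2)·(-2·r + 5)
= (-45·r^2 + 18·r - 20·r + 8)·(-2·r + 5)    [distributive law]
= (-45·r^2 - 2·r + 8)·(-2·r + 5)    [combine like terms]
= 90·r^3 - 225·r^2 + 4·r^2 - 10·r - 16·r + 40    [distributive law]
= 90·r^3 - 221·r^2 - 26·r + 40    [combine like terms]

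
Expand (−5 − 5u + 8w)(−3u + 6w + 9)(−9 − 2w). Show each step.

270u + 546uw − 288w − 516w^2 + 405 − 135u^2 − 30u^2w + 108uw^2 − 96w^3

(−5 − 5u + 8w)(−3u + 6w + 9)(−9 − 2w)
= (15u − 30w − 45 + 15u^2 − 30uw − 45u − 24uw + 48w^2 + 72w)(−9 − 2w)    [distributive law]
= (−30u + 42w − 45 + 15u^2 − 54uw + 48w^2)(−9 − 2w)    [combine like terms]
= 270u + 60uw − 378w − 84w^2 + 405 + 90w − 135u^2 − 30u^2w + 486uw + 108uw^2 − 432w^2 − 96w^3    [distributive law]
= 270u + 546uw − 288w − 516w^2 + 405 − 135u^2 − 30u^2w + 108uw^2 − 96w^3    [combine like terms]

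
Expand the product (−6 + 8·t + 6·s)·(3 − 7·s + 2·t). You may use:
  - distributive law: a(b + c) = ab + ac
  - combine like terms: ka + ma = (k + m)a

−18 + 60·s + 12·t − 44·s·t + 16·t² − 42·s²

(−6 + 8·t + 6·s)·(3 − 7·s + 2·t)
= −18 + 42·s − 12·t + 24·t − 56·s·t + 16·t² + 18·s − 42·s² + 12·s·t    [distributive law]
= −18 + 60·s + 12·t − 44·s·t + 16·t² − 42·s²    [combine like terms]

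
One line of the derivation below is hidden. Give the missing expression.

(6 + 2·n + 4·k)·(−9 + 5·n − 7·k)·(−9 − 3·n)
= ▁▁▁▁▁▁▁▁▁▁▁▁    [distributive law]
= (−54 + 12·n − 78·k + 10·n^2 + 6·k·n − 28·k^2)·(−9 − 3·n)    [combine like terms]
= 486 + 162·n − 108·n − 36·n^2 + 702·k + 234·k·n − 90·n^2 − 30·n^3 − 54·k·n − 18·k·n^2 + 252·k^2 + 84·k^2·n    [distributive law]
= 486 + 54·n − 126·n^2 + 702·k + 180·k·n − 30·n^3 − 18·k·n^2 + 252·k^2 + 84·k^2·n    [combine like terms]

By distributive law:

(−54 + 30·n − 42·k − 18·n + 10·n^2 − 14·k·n − 36·k + 20·k·n − 28·k^2)·(−9 − 3·n)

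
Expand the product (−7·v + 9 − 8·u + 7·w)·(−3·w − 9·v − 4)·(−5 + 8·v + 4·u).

(−7·v + 9 − 8·u + 7·w)·(−3·w − 9·v − 4)·(−5 + 8·v + 4·u)
= (21·v·w + 63·v² + 28·v − 27·w − 81·v − 36 + 24·u·w + 72·u·v + 32·u − 21·w² − 63·v·w − 28·w)·(−5 + 8·v + 4·u)    [distributive law]
= (−42·v·w + 63·v² − 53·v − 55·w − 36 + 24·u·w + 72·u·v + 32·u − 21·w²)·(−5 + 8·v + 4·u)    [combine like terms]
= 210·v·w − 336·v²·w − 168·u·v·w − 315·v² + 504·v³ + 252·u·v² + 265·v − 424·v² − 212·u·v + 275·w − 440·v·w − 220·u·w + 180 − 288·v − 144·u − 120·u·w + 192·u·v·w + 96·u²·w − 360·u·v + 576·u·v² + 288·u²·v − 160·u + 256·u·v + 128·u² + 105·w² − 168·v·w² − 84·u·w²    [distributive law]
= −230·v·w − 336·v²·w + 24·u·v·w − 739·v² + 504·v³ + 828·u·v² − 23·v − 316·u·v + 275·w − 340·u·w + 180 − 304·u + 96·u²·w + 288·u²·v + 128·u² + 105·w² − 168·v·w² − 84·u·w²    [combine like terms]

−230·v·w − 336·v²·w + 24·u·v·w − 739·v² + 504·v³ + 828·u·v² − 23·v − 316·u·v + 275·w − 340·u·w + 180 − 304·u + 96·u²·w + 288·u²·v + 128·u² + 105·w² − 168·v·w² − 84·u·w²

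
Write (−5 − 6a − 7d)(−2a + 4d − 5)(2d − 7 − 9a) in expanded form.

(−5 − 6a − 7d)(−2a + 4d − 5)(2d − 7 − 9a)
= (10a − 20d + 25 + 12a² − 24ad + 30a + 14ad − 28d² + 35d)(2d − 7 − 9a)    [distributive law]
= (40a + 15d + 25 + 12a² − 10ad − 28d²)(2d − 7 − 9a)    [combine like terms]
= 80ad − 280a − 360a² + 30d² − 105d − 135ad + 50d − 175 − 225a + 24a²d − 84a² − 108a³ − 20ad² + 70ad + 90a²d − 56d³ + 196d² + 252ad²    [distributive law]
= 15ad − 505a − 444a² + 226d² − 55d − 175 + 114a²d − 108a³ + 232ad² − 56d³    [combine like terms]

15ad − 505a − 444a² + 226d² − 55d − 175 + 114a²d − 108a³ + 232ad² − 56d³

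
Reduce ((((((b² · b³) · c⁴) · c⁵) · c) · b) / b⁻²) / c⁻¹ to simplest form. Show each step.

((((((b² · b³) · c⁴) · c⁵) · c) · b) / b⁻²) / c⁻¹
= (((((b⁵ · c⁴) · c⁵) · c) · b) / b⁻²) / c⁻¹    [product of powers]
= b⁸c¹¹    [quotient of powers; product of powers]

b⁸c¹¹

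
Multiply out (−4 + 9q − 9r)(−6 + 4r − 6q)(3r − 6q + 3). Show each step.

(−4 + 9q − 9r)(−6 + 4r − 6q)(3r − 6q + 3)
= (24 − 16r + 24q − 54q + 36qr − 54q^2 + 54r − 36r^2 + 54qr)(3r − 6q + 3)    [distributive law]
= (24 + 38r − 30q + 90qr − 54q^2 − 36r^2)(3r − 6q + 3)    [combine like terms]
= 72r − 144q + 72 + 114r^2 − 228qr + 114r − 90qr + 180q^2 − 90q + 270qr^2 − 540q^2r + 270qr − 162q^2r + 324q^3 − 162q^2 − 108r^3 + 216qr^2 − 108r^2    [distributive law]
= 186r − 234q + 72 + 6r^2 − 48qr + 18q^2 + 486qr^2 − 702q^2r + 324q^3 − 108r^3    [combine like terms]

186r − 234q + 72 + 6r^2 − 48qr + 18q^2 + 486qr^2 − 702q^2r + 324q^3 − 108r^3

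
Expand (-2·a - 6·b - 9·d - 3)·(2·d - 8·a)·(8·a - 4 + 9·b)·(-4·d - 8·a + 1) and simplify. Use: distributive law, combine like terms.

(-2·a - 6·b - 9·d - 3)·(2·d - 8·a)·(8·a - 4 + 9·b)·(-4·d - 8·a + 1)
= (-4·a·d + 16·a^2 - 12·b·d + 48·a·b - 18·d^2 + 72·a·d - 6·d + 24·a)·(8·a - 4 + 9·b)·(-4·d - 8·a + 1)    [distributive law]
= (68·a·d + 16·a^2 - 12·b·d + 48·a·b - 18·d^2 - 6·d + 24·a)·(8·a - 4 + 9·b)·(-4·d - 8·a + 1)    [combine like terms]
= (544·a^2·d - 272·a·d + 612·a·b·d + 128·a^3 - 64·a^2 + 144·a^2·b - 96·a·b·d + 48·b·d - 108·b^2·d + 384·a^2·b - 192·a·b + 432·a·b^2 - 144·a·d^2 + 72·d^2 - 162·b·d^2 - 48·a·d + 24·d - 54·b·d + 192·a^2 - 96·a + 216·a·b)·(-4·d - 8·a + 1)    [distributive law]
= (544·a^2·d - 320·a·d + 516·a·b·d + 128·a^3 + 128·a^2 + 528·a^2·b - 6·b·d - 108·b^2·d + 24·a·b + 432·a·b^2 - 144·a·d^2 + 72·d^2 - 162·b·d^2 + 24·d - 96·a)·(-4·d - 8·a + 1)    [combine like terms]
= -2176·a^2·d^2 - 4352·a^3·d + 544·a^2·d + 1280·a·d^2 + 2560·a^2·d - 320·a·d - 2064·a·b·d^2 - 4128·a^2·b·d + 516·a·b·d - 512·a^3·d - 1024·a^4 + 128·a^3 - 512·a^2·d - 1024·a^3 + 128·a^2 - 2112·a^2·b·d - 4224·a^3·b + 528·a^2·b + 24·b·d^2 + 48·a·b·d - 6·b·d + 432·b^2·d^2 + 864·a·b^2·d - 108·b^2·d - 96·a·b·d - 192·a^2·b + 24·a·b - 1728·a·b^2·d - 3456·a^2·b^2 + 432·a·b^2 + 576·a·d^3 + 1152·a^2·d^2 - 144·a·d^2 - 288·d^3 - 576·a·d^2 + 72·d^2 + 648·b·d^3 + 1296·a·b·d^2 - 162·b·d^2 - 96·d^2 - 192·a·d + 24·d + 384·a·d + 768·a^2 - 96·a    [distributive law]
= -1024·a^2·d^2 - 4864·a^3·d + 2592·a^2·d + 560·a·d^2 - 128·a·d - 768·a·b·d^2 - 6240·a^2·b·d + 468·a·b·d - 1024·a^4 - 896·a^3 + 896·a^2 - 4224·a^3·b + 336·a^2·b - 138·b·d^2 - 6·b·d + 432·b^2·d^2 - 864·a·b^2·d - 108·b^2·d + 24·a·b - 3456·a^2·b^2 + 432·a·b^2 + 576·a·d^3 - 288·d^3 - 24·d^2 + 648·b·d^3 + 24·d - 96·a    [combine like terms]

-1024·a^2·d^2 - 4864·a^3·d + 2592·a^2·d + 560·a·d^2 - 128·a·d - 768·a·b·d^2 - 6240·a^2·b·d + 468·a·b·d - 1024·a^4 - 896·a^3 + 896·a^2 - 4224·a^3·b + 336·a^2·b - 138·b·d^2 - 6·b·d + 432·b^2·d^2 - 864·a·b^2·d - 108·b^2·d + 24·a·b - 3456·a^2·b^2 + 432·a·b^2 + 576·a·d^3 - 288·d^3 - 24·d^2 + 648·b·d^3 + 24·d - 96·a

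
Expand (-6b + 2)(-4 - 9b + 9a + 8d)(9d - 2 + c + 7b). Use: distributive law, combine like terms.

262bd - 68b + 6bc - 66b^2 + 150b^2d + 54b^2c + 378b^3 - 486abd + 234ab - 54abc - 378ab^2 - 432bd^2 - 48bcd - 104d + 16 - 8c + 162ad - 36a + 18ac + 144d^2 + 16cd

(-6b + 2)(-4 - 9b + 9a + 8d)(9d - 2 + c + 7b)
= (24b + 54b^2 - 54ab - 48bd - 8 - 18b + 18a + 16d)(9d - 2 + c + 7b)    [distributive law]
= (6b + 54b^2 - 54ab - 48bd - 8 + 18a + 16d)(9d - 2 + c + 7b)    [combine like terms]
= 54bd - 12b + 6bc + 42b^2 + 486b^2d - 108b^2 + 54b^2c + 378b^3 - 486abd + 108ab - 54abc - 378ab^2 - 432bd^2 + 96bd - 48bcd - 336b^2d - 72d + 16 - 8c - 56b + 162ad - 36a + 18ac + 126ab + 144d^2 - 32d + 16cd + 112bd    [distributive law]
= 262bd - 68b + 6bc - 66b^2 + 150b^2d + 54b^2c + 378b^3 - 486abd + 234ab - 54abc - 378ab^2 - 432bd^2 - 48bcd - 104d + 16 - 8c + 162ad - 36a + 18ac + 144d^2 + 16cd    [combine like terms]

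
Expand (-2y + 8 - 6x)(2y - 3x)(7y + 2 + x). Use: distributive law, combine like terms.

-28y³ + 104y² - 46xy² - 164xy + 120x²y + 32y - 48x + 12x² + 18x³

(-2y + 8 - 6x)(2y - 3x)(7y + 2 + x)
= (-4y² + 6xy + 16y - 24x - 12xy + 18x²)(7y + 2 + x)    [distributive law]
= (-4y² - 6xy + 16y - 24x + 18x²)(7y + 2 + x)    [combine like terms]
= -28y³ - 8y² - 4xy² - 42xy² - 12xy - 6x²y + 112y² + 32y + 16xy - 168xy - 48x - 24x² + 126x²y + 36x² + 18x³    [distributive law]
= -28y³ + 104y² - 46xy² - 164xy + 120x²y + 32y - 48x + 12x² + 18x³    [combine like terms]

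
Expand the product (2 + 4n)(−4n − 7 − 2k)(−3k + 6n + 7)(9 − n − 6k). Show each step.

(2 + 4n)(−4n − 7 − 2k)(−3k + 6n + 7)(9 − n − 6k)
= (−8n − 14 − 4k − 16n^2 − 28n − 8kn)(−3k + 6n + 7)(9 − n − 6k)    [distributive law]
= (−36n − 14 − 4k − 16n^2 − 8kn)(−3k + 6n + 7)(9 − n − 6k)    [combine like terms]
= (108kn − 216n^2 − 252n + 42k − 84n − 98 + 12k^2 − 24kn − 28k + 48kn^2 − 96n^3 − 112n^2 + 24k^2n − 48kn^2 − 56kn)(9 − n − 6k)    [distributive law]
= (28kn − 328n^2 − 336n + 14k − 98 + 12k^2 − 96n^3 + 24k^2n)(9 − n − 6k)    [combine like terms]
= 252kn − 28kn^2 − 168k^2n − 2952n^2 + 328n^3 + 1968kn^2 − 3024n + 336n^2 + 2016kn + 126k − 14kn − 84k^2 − 882 + 98n + 588k + 108k^2 − 12k^2n − 72k^3 − 864n^3 + 96n^4 + 576kn^3 + 216k^2n − 24k^2n^2 − 144k^3n    [distributive law]
= 2254kn + 1940kn^2 + 36k^2n − 2616n^2 − 536n^3 − 2926n + 714k + 24k^2 − 882 − 72k^3 + 96n^4 + 576kn^3 − 24k^2n^2 − 144k^3n    [combine like terms]

2254kn + 1940kn^2 + 36k^2n − 2616n^2 − 536n^3 − 2926n + 714k + 24k^2 − 882 − 72k^3 + 96n^4 + 576kn^3 − 24k^2n^2 − 144k^3n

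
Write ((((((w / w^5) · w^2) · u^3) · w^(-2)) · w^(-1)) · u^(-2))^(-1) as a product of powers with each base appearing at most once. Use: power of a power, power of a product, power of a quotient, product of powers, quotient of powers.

u^(-1)w^5

((((((w / w^5) · w^2) · u^3) · w^(-2)) · w^(-1)) · u^(-2))^(-1)
= ((((((w / w^5) · w^2) · u^3) · w^(-2)) · w^(-1))^(-1)) · ((u^(-2))^(-1))    [power of a product]
= ((((((w / w^5) · w^2) · u^3) · w^(-2))^(-1)) · ((w^(-1))^(-1))) · ((u^(-2))^(-1))    [power of a product]
= ((((((w / w^5) · w^2) · u^3)^(-1)) · ((w^(-2))^(-1))) · ((w^(-1))^(-1))) · ((u^(-2))^(-1))    [power of a product]
= ((((((w / w^5) · w^2)^(-1)) · ((u^3)^(-1))) · ((w^(-2))^(-1))) · ((w^(-1))^(-1))) · ((u^(-2))^(-1))    [power of a product]
= ((((((w / w^5)^(-1)) · ((w^2)^(-1))) · ((u^3)^(-1))) · ((w^(-2))^(-1))) · ((w^(-1))^(-1))) · ((u^(-2))^(-1))    [power of a product]
= ((((((w^(-1)) / ((w^5)^(-1))) · ((w^2)^(-1))) · ((u^3)^(-1))) · ((w^(-2))^(-1))) · ((w^(-1))^(-1))) · ((u^(-2))^(-1))    [power of a quotient]
= (((((w^(-1) / w^(-5)) · ((w^2)^(-1))) · ((u^3)^(-1))) · ((w^(-2))^(-1))) · ((w^(-1))^(-1))) · ((u^(-2))^(-1))    [power of a power]
= ((((w^4 · ((w^2)^(-1))) · ((u^3)^(-1))) · ((w^(-2))^(-1))) · ((w^(-1))^(-1))) · ((u^(-2))^(-1))    [quotient of powers]
= ((((w^4 · w^(-2)) · ((u^3)^(-1))) · ((w^(-2))^(-1))) · ((w^(-1))^(-1))) · ((u^(-2))^(-1))    [power of a power]
= (((w^2 · ((u^3)^(-1))) · ((w^(-2))^(-1))) · ((w^(-1))^(-1))) · ((u^(-2))^(-1))    [product of powers]
= (((w^2 · u^(-3)) · ((w^(-2))^(-1))) · ((w^(-1))^(-1))) · ((u^(-2))^(-1))    [power of a power]
= (((w^2 · u^(-3)) · w^2) · ((w^(-1))^(-1))) · ((u^(-2))^(-1))    [power of a power]
= (((w^2 · u^(-3)) · w^2) · w) · ((u^(-2))^(-1))    [power of a power]
= (((w^2 · u^(-3)) · w^2) · w) · u^2    [power of a power]
= u^(-1)w^5    [product of powers]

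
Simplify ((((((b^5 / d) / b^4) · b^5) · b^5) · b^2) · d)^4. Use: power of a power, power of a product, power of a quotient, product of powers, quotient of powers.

((((((b^5 / d) / b^4) · b^5) · b^5) · b^2) · d)^4
= ((((((b^5 / d) / b^4) · b^5) · b^5) · b^2)^4) · (d^4)    [power of a product]
= ((((((b^5 / d) / b^4) · b^5) · b^5)^4) · ((b^2)^4)) · (d^4)    [power of a product]
= ((((((b^5 / d) / b^4) · b^5)^4) · ((b^5)^4)) · ((b^2)^4)) · (d^4)    [power of a product]
= ((((((b^5 / d) / b^4)^4) · ((b^5)^4)) · ((b^5)^4)) · ((b^2)^4)) · (d^4)    [power of a product]
= ((((((b^5 / d)^4) / ((b^4)^4)) · ((b^5)^4)) · ((b^5)^4)) · ((b^2)^4)) · (d^4)    [power of a quotient]
= (((((((b^5)^4) / (d^4)) / ((b^4)^4)) · ((b^5)^4)) · ((b^5)^4)) · ((b^2)^4)) · (d^4)    [power of a quotient]
= (((((b^20 / (d^4)) / ((b^4)^4)) · ((b^5)^4)) · ((b^5)^4)) · ((b^2)^4)) · (d^4)    [power of a power]
= (((((b^20 / d^4) / b^16) · ((b^5)^4)) · ((b^5)^4)) · ((b^2)^4)) · (d^4)    [power of a power]
= (((((b^20 / d^4) / b^16) · b^20) · ((b^5)^4)) · ((b^2)^4)) · (d^4)    [power of a power]
= (((((b^20 / d^4) / b^16) · b^20) · b^20) · ((b^2)^4)) · (d^4)    [power of a power]
= (((((b^20 / d^4) / b^16) · b^20) · b^20) · b^8) · (d^4)    [power of a power]
= b^52    [quotient of powers; product of powers]

b^52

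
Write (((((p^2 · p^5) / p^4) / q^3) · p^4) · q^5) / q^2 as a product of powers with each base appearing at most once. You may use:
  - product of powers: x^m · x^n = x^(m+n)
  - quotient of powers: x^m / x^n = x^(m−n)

p^7

(((((p^2 · p^5) / p^4) / q^3) · p^4) · q^5) / q^2
= ((((p^7 / p^4) / q^3) · p^4) · q^5) / q^2    [product of powers]
= (((p^3 / q^3) · p^4) · q^5) / q^2    [quotient of powers]
= p^7    [quotient of powers; product of powers]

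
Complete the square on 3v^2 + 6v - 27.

3v^2 + 6v - 27
= 3(v^2 + 2v) - 27    [factor out 3 from the v-terms]
= 3(v^2 + 2v + 1 - 1) - 27    [add and subtract 1 inside the bracket]
= 3(v + 1)^2 - 3 - 27    [perfect-square identity]
= 3(v + 1)^2 - 30    [combine constants]

3(v + 1)^2 - 30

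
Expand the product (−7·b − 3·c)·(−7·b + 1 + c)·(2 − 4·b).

(−7·b − 3·c)·(−7·b + 1 + c)·(2 − 4·b)
= (49·b² − 7·b − 7·b·c + 21·b·c − 3·c − 3·c²)·(2 − 4·b)    [distributive law]
= (49·b² − 7·b + 14·b·c − 3·c − 3·c²)·(2 − 4·b)    [combine like terms]
= 98·b² − 196·b³ − 14·b + 28·b² + 28·b·c − 56·b²·c − 6·c + 12·b·c − 6·c² + 12·b·c²    [distributive law]
= 126·b² − 196·b³ − 14·b + 40·b·c − 56·b²·c − 6·c − 6·c² + 12·b·c²    [combine like terms]

126·b² − 196·b³ − 14·b + 40·b·c − 56·b²·c − 6·c − 6·c² + 12·b·c²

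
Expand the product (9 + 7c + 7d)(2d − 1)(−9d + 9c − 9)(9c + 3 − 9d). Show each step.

−2349cd² − 513d² + 1647d³ + 1269c²d + 108cd − 783d − 351c² + 675c + 243 + 1134c³d − 1134c²d² − 567c³ − 1134cd³ + 1134d⁴

(9 + 7c + 7d)(2d − 1)(−9d + 9c − 9)(9c + 3 − 9d)
= (18d − 9 + 14cd − 7c + 14d² − 7d)(−9d + 9c − 9)(9c + 3 − 9d)    [distributive law]
= (11d − 9 + 14cd − 7c + 14d²)(−9d + 9c − 9)(9c + 3 − 9d)    [combine like terms]
= (−99d² + 99cd − 99d + 81d − 81c + 81 − 126cd² + 126c²d − 126cd + 63cd − 63c² + 63c − 126d³ + 126cd² − 126d²)(9c + 3 − 9d)    [distributive law]
= (−225d² + 36cd − 18d − 18c + 81 + 126c²d − 63c² − 126d³)(9c + 3 − 9d)    [combine like terms]
= −2025cd² − 675d² + 2025d³ + 324c²d + 108cd − 324cd² − 162cd − 54d + 162d² − 162c² − 54c + 162cd + 729c + 243 − 729d + 1134c³d + 378c²d − 1134c²d² − 567c³ − 189c² + 567c²d − 1134cd³ − 378d³ + 1134d⁴    [distributive law]
= −2349cd² − 513d² + 1647d³ + 1269c²d + 108cd − 783d − 351c² + 675c + 243 + 1134c³d − 1134c²d² − 567c³ − 1134cd³ + 1134d⁴    [combine like terms]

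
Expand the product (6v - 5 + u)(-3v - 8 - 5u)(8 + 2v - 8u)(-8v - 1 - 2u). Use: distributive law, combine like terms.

(6v - 5 + u)(-3v - 8 - 5u)(8 + 2v - 8u)(-8v - 1 - 2u)
= (-18v^2 - 48v - 30uv + 15v + 40 + 25u - 3uv - 8u - 5u^2)(8 + 2v - 8u)(-8v - 1 - 2u)    [distributive law]
= (-18v^2 - 33v - 33uv + 40 + 17u - 5u^2)(8 + 2v - 8u)(-8v - 1 - 2u)    [combine like terms]
= (-144v^2 - 36v^3 + 144uv^2 - 264v - 66v^2 + 264uv - 264uv - 66uv^2 + 264u^2v + 320 + 80v - 320u + 136u + 34uv - 136u^2 - 40u^2 - 10u^2v + 40u^3)(-8v - 1 - 2u)    [distributive law]
= (-210v^2 - 36v^3 + 78uv^2 - 184v + 34uv + 254u^2v + 320 - 184u - 176u^2 + 40u^3)(-8v - 1 - 2u)    [combine like terms]
= 1680v^3 + 210v^2 + 420uv^2 + 288v^4 + 36v^3 + 72uv^3 - 624uv^3 - 78uv^2 - 156u^2v^2 + 1472v^2 + 184v + 368uv - 272uv^2 - 34uv - 68u^2v - 2032u^2v^2 - 254u^2v - 508u^3v - 2560v - 320 - 640u + 1472uv + 184u + 368u^2 + 1408u^2v + 176u^2 + 352u^3 - 320u^3v - 40u^3 - 80u^4    [distributive law]
= 1716v^3 + 1682v^2 + 70uv^2 + 288v^4 - 552uv^3 - 2188u^2v^2 - 2376v + 1806uv + 1086u^2v - 828u^3v - 320 - 456u + 544u^2 + 312u^3 - 80u^4    [combine like terms]

1716v^3 + 1682v^2 + 70uv^2 + 288v^4 - 552uv^3 - 2188u^2v^2 - 2376v + 1806uv + 1086u^2v - 828u^3v - 320 - 456u + 544u^2 + 312u^3 - 80u^4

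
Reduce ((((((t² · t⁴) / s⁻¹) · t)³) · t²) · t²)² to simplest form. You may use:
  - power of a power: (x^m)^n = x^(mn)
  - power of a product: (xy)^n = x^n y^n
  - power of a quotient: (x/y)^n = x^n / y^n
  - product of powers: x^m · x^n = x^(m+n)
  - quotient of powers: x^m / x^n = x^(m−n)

((((((t² · t⁴) / s⁻¹) · t)³) · t²) · t²)²
= ((((((t² · t⁴) / s⁻¹) · t)³) · t²)²) · ((t²)²)    [power of a product]
= ((((((t² · t⁴) / s⁻¹) · t)³)²) · ((t²)²)) · ((t²)²)    [power of a product]
= (((((t² · t⁴) / s⁻¹) · t)⁶) · ((t²)²)) · ((t²)²)    [power of a power]
= (((((t² · t⁴) / s⁻¹)⁶) · (t⁶)) · ((t²)²)) · ((t²)²)    [power of a product]
= (((((t² · t⁴)⁶) / ((s⁻¹)⁶)) · (t⁶)) · ((t²)²)) · ((t²)²)    [power of a quotient]
= ((((((t²)⁶) · ((t⁴)⁶)) / ((s⁻¹)⁶)) · (t⁶)) · ((t²)²)) · ((t²)²)    [power of a product]
= ((((t¹² · ((t⁴)⁶)) / ((s⁻¹)⁶)) · (t⁶)) · ((t²)²)) · ((t²)²)    [power of a power]
= ((((t¹² · t²⁴) / ((s⁻¹)⁶)) · (t⁶)) · ((t²)²)) · ((t²)²)    [power of a power]
= (((t³⁶ / ((s⁻¹)⁶)) · (t⁶)) · ((t²)²)) · ((t²)²)    [product of powers]
= (((t³⁶ / s⁻⁶) · (t⁶)) · ((t²)²)) · ((t²)²)    [power of a power]
= (((t³⁶ / s⁻⁶) · t⁶) · t⁴) · ((t²)²)    [power of a power]
= (((t³⁶ / s⁻⁶) · t⁶) · t⁴) · t⁴    [power of a power]
= s⁶t⁵⁰    [quotient of powers; product of powers]

s⁶t⁵⁰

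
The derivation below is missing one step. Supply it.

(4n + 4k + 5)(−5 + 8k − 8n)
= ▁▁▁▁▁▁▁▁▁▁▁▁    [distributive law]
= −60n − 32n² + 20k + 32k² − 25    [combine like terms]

Applying distributive law to the line above:

−20n + 32kn − 32n² − 20k + 32k² − 32kn − 25 + 40k − 40n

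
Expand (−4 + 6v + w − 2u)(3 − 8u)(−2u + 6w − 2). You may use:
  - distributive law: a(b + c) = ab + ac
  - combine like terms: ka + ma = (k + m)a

(−4 + 6v + w − 2u)(3 − 8u)(−2u + 6w − 2)
= (−12 + 32u + 18v − 48uv + 3w − 8uw − 6u + 16u²)(−2u + 6w − 2)    [distributive law]
= (−12 + 26u + 18v − 48uv + 3w − 8uw + 16u²)(−2u + 6w − 2)    [combine like terms]
= 24u − 72w + 24 − 52u² + 156uw − 52u − 36uv + 108vw − 36v + 96u²v − 288uvw + 96uv − 6uw + 18w² − 6w + 16u²w − 48uw² + 16uw − 32u³ + 96u²w − 32u²    [distributive law]
= −28u − 78w + 24 − 84u² + 166uw + 60uv + 108vw − 36v + 96u²v − 288uvw + 18w² + 112u²w − 48uw² − 32u³    [combine like terms]

−28u − 78w + 24 − 84u² + 166uw + 60uv + 108vw − 36v + 96u²v − 288uvw + 18w² + 112u²w − 48uw² − 32u³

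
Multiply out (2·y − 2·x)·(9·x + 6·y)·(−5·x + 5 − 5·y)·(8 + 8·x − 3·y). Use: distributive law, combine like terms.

990·x^2·y + 210·x^3·y − 900·x^2·y^2 + 240·x·y − 330·x·y^2 − 210·x·y^3 + 480·y^2 − 660·y^3 + 180·y^4 + 720·x^4 − 720·x^2

(2·y − 2·x)·(9·x + 6·y)·(−5·x + 5 − 5·y)·(8 + 8·x − 3·y)
= (18·x·y + 12·y^2 − 18·x^2 − 12·x·y)·(−5·x + 5 − 5·y)·(8 + 8·x − 3·y)    [distributive law]
= (6·x·y + 12·y^2 − 18·x^2)·(−5·x + 5 − 5·y)·(8 + 8·x − 3·y)    [combine like terms]
= (−30·x^2·y + 30·x·y − 30·x·y^2 − 60·x·y^2 + 60·y^2 − 60·y^3 + 90·x^3 − 90·x^2 + 90·x^2·y)·(8 + 8·x − 3·y)    [distributive law]
= (60·x^2·y + 30·x·y − 90·x·y^2 + 60·y^2 − 60·y^3 + 90·x^3 − 90·x^2)·(8 + 8·x − 3·y)    [combine like terms]
= 480·x^2·y + 480·x^3·y − 180·x^2·y^2 + 240·x·y + 240·x^2·y − 90·x·y^2 − 720·x·y^2 − 720·x^2·y^2 + 270·x·y^3 + 480·y^2 + 480·x·y^2 − 180·y^3 − 480·y^3 − 480·x·y^3 + 180·y^4 + 720·x^3 + 720·x^4 − 270·x^3·y − 720·x^2 − 720·x^3 + 270·x^2·y    [distributive law]
= 990·x^2·y + 210·x^3·y − 900·x^2·y^2 + 240·x·y − 330·x·y^2 − 210·x·y^3 + 480·y^2 − 660·y^3 + 180·y^4 + 720·x^4 − 720·x^2    [combine like terms]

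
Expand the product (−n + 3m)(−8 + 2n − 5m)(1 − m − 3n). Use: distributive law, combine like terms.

8n + 75mn − 26n^2 − 31mn^2 + 6n^3 + 34m^2n − 24m + 9m^2 + 15m^3

(−n + 3m)(−8 + 2n − 5m)(1 − m − 3n)
= (8n − 2n^2 + 5mn − 24m + 6mn − 15m^2)(1 − m − 3n)    [distributive law]
= (8n − 2n^2 + 11mn − 24m − 15m^2)(1 − m − 3n)    [combine like terms]
= 8n − 8mn − 24n^2 − 2n^2 + 2mn^2 + 6n^3 + 11mn − 11m^2n − 33mn^2 − 24m + 24m^2 + 72mn − 15m^2 + 15m^3 + 45m^2n    [distributive law]
= 8n + 75mn − 26n^2 − 31mn^2 + 6n^3 + 34m^2n − 24m + 9m^2 + 15m^3    [combine like terms]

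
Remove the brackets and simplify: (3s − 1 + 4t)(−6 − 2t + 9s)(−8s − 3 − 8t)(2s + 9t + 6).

(3s − 1 + 4t)(−6 − 2t + 9s)(−8s − 3 − 8t)(2s + 9t + 6)
= (−18s − 6st + 27s² + 6 + 2t − 9s − 24t − 8t² + 36st)(−8s − 3 − 8t)(2s + 9t + 6)    [distributive law]
= (−27s + 30st + 27s² + 6 − 22t − 8t²)(−8s − 3 − 8t)(2s + 9t + 6)    [combine like terms]
= (216s² + 81s + 216st − 240s²t − 90st − 240st² − 216s³ − 81s² − 216s²t − 48s − 18 − 48t + 176st + 66t + 176t² + 64st² + 24t² + 64t³)(2s + 9t + 6)    [distributive law]
= (135s² + 33s + 302st − 456s²t − 176st² − 216s³ − 18 + 18t + 200t² + 64t³)(2s + 9t + 6)    [combine like terms]
= 270s³ + 1215s²t + 810s² + 66s² + 297st + 198s + 604s²t + 2718st² + 1812st − 912s³t − 4104s²t² − 2736s²t − 352s²t² − 1584st³ − 1056st² − 432s⁴ − 1944s³t − 1296s³ − 36s − 162t − 108 + 36st + 162t² + 108t + 400st² + 1800t³ + 1200t² + 128st³ + 576t⁴ + 384t³    [distributive law]
= −1026s³ − 917s²t + 876s² + 2145st + 162s + 2062st² − 2856s³t − 4456s²t² − 1456st³ − 432s⁴ − 54t − 108 + 1362t² + 2184t³ + 576t⁴    [combine like terms]

−1026s³ − 917s²t + 876s² + 2145st + 162s + 2062st² − 2856s³t − 4456s²t² − 1456st³ − 432s⁴ − 54t − 108 + 1362t² + 2184t³ + 576t⁴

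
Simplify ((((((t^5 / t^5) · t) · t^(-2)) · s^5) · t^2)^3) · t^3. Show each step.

((((((t^5 / t^5) · t) · t^(-2)) · s^5) · t^2)^3) · t^3
= ((((((t^5 / t^5) · t) · t^(-2)) · s^5)^3) · ((t^2)^3)) · t^3    [power of a product]
= ((((((t^5 / t^5) · t) · t^(-2))^3) · ((s^5)^3)) · ((t^2)^3)) · t^3    [power of a product]
= ((((((t^5 / t^5) · t)^3) · ((t^(-2))^3)) · ((s^5)^3)) · ((t^2)^3)) · t^3    [power of a product]
= ((((((t^5 / t^5)^3) · (t^3)) · ((t^(-2))^3)) · ((s^5)^3)) · ((t^2)^3)) · t^3    [power of a product]
= (((((((t^5)^3) / ((t^5)^3)) · (t^3)) · ((t^(-2))^3)) · ((s^5)^3)) · ((t^2)^3)) · t^3    [power of a quotient]
= (((((t^15 / ((t^5)^3)) · (t^3)) · ((t^(-2))^3)) · ((s^5)^3)) · ((t^2)^3)) · t^3    [power of a power]
= (((((t^15 / t^15) · (t^3)) · ((t^(-2))^3)) · ((s^5)^3)) · ((t^2)^3)) · t^3    [power of a power]
= ((((t^0 · (t^3)) · ((t^(-2))^3)) · ((s^5)^3)) · ((t^2)^3)) · t^3    [quotient of powers]
= (((t^3 · ((t^(-2))^3)) · ((s^5)^3)) · ((t^2)^3)) · t^3    [product of powers]
= (((t^3 · t^(-6)) · ((s^5)^3)) · ((t^2)^3)) · t^3    [power of a power]
= ((t^(-3) · ((s^5)^3)) · ((t^2)^3)) · t^3    [product of powers]
= ((t^(-3) · s^15) · ((t^2)^3)) · t^3    [power of a power]
= ((t^(-3) · s^15) · t^6) · t^3    [power of a power]
= s^15t^6    [product of powers]

s^15t^6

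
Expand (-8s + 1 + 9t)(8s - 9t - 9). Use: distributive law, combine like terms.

-64s² + 144st + 80s - 90t - 9 - 81t²

(-8s + 1 + 9t)(8s - 9t - 9)
= -64s² + 72st + 72s + 8s - 9t - 9 + 72st - 81t² - 81t    [distributive law]
= -64s² + 144st + 80s - 90t - 9 - 81t²    [combine like terms]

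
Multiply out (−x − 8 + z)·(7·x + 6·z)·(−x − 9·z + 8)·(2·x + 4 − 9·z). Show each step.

14·x^4 + 28·x^3 + 61·x^3·z + 1368·x^2·z − 588·x^2·z^2 − 4140·x·z^2 + 27·x·z^3 + 5504·x·z − 896·x^2 − 1792·x + 5376·z^2 − 4536·z^3 − 1536·z + 486·z^4

(−x − 8 + z)·(7·x + 6·z)·(−x − 9·z + 8)·(2·x + 4 − 9·z)
= (−7·x^2 − 6·x·z − 56·x − 48·z + 7·x·z + 6·z^2)·(−x − 9·z + 8)·(2·x + 4 − 9·z)    [distributive law]
= (−7·x^2 + x·z − 56·x − 48·z + 6·z^2)·(−x − 9·z + 8)·(2·x + 4 − 9·z)    [combine like terms]
= (7·x^3 + 63·x^2·z − 56·x^2 − x^2·z − 9·x·z^2 + 8·x·z + 56·x^2 + 504·x·z − 448·x + 48·x·z + 432·z^2 − 384·z − 6·x·z^2 − 54·z^3 + 48·z^2)·(2·x + 4 − 9·z)    [distributive law]
= (7·x^3 + 62·x^2·z − 15·x·z^2 + 560·x·z − 448·x + 480·z^2 − 384·z − 54·z^3)·(2·x + 4 − 9·z)    [combine like terms]
= 14·x^4 + 28·x^3 − 63·x^3·z + 124·x^3·z + 248·x^2·z − 558·x^2·z^2 − 30·x^2·z^2 − 60·x·z^2 + 135·x·z^3 + 1120·x^2·z + 2240·x·z − 5040·x·z^2 − 896·x^2 − 1792·x + 4032·x·z + 960·x·z^2 + 1920·z^2 − 4320·z^3 − 768·x·z − 1536·z + 3456·z^2 − 108·x·z^3 − 216·z^3 + 486·z^4    [distributive law]
= 14·x^4 + 28·x^3 + 61·x^3·z + 1368·x^2·z − 588·x^2·z^2 − 4140·x·z^2 + 27·x·z^3 + 5504·x·z − 896·x^2 − 1792·x + 5376·z^2 − 4536·z^3 − 1536·z + 486·z^4    [combine like terms]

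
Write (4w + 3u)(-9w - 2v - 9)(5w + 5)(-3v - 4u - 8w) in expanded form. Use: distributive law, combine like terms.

860vw^3 + 1800uw^3 + 1440w^4 + 1400vw^2 + 3600uw^2 + 2880w^3 + 120v^2w^2 + 805uvw^2 + 120v^2w + 1210uvw + 540vw + 1800uw + 1440w^2 + 540u^2w^2 + 1080u^2w + 90uv^2w + 120u^2vw + 90uv^2 + 120u^2v + 405uv + 540u^2

(4w + 3u)(-9w - 2v - 9)(5w + 5)(-3v - 4u - 8w)
= (-36w^2 - 8vw - 36w - 27uw - 6uv - 27u)(5w + 5)(-3v - 4u - 8w)    [distributive law]
= (-180w^3 - 180w^2 - 40vw^2 - 40vw - 180w^2 - 180w - 135uw^2 - 135uw - 30uvw - 30uv - 135uw - 135u)(-3v - 4u - 8w)    [distributive law]
= (-180w^3 - 360w^2 - 40vw^2 - 40vw - 180w - 135uw^2 - 270uw - 30uvw - 30uv - 135u)(-3v - 4u - 8w)    [combine like terms]
= 540vw^3 + 720uw^3 + 1440w^4 + 1080vw^2 + 1440uw^2 + 2880w^3 + 120v^2w^2 + 160uvw^2 + 320vw^3 + 120v^2w + 160uvw + 320vw^2 + 540vw + 720uw + 1440w^2 + 405uvw^2 + 540u^2w^2 + 1080uw^3 + 810uvw + 1080u^2w + 2160uw^2 + 90uv^2w + 120u^2vw + 240uvw^2 + 90uv^2 + 120u^2v + 240uvw + 405uv + 540u^2 + 1080uw    [distributive law]
= 860vw^3 + 1800uw^3 + 1440w^4 + 1400vw^2 + 3600uw^2 + 2880w^3 + 120v^2w^2 + 805uvw^2 + 120v^2w + 1210uvw + 540vw + 1800uw + 1440w^2 + 540u^2w^2 + 1080u^2w + 90uv^2w + 120u^2vw + 90uv^2 + 120u^2v + 405uv + 540u^2    [combine like terms]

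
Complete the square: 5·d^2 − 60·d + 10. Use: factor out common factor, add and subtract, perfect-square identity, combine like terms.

5·d^2 − 60·d + 10
= 5(d^2 − 12·d) + 10    [factor out 5 from the d-terms]
= 5(d^2 − 12·d + 36 − 36) + 10    [add and subtract 36 inside the bracket]
= 5(d − 6)^2 − 180 + 10    [perfect-square identity]
= 5(d − 6)^2 − 170    [combine constants]

5(d − 6)^2 − 170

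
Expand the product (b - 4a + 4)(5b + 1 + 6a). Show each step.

(b - 4a + 4)(5b + 1 + 6a)
= 5b² + b + 6ab - 20ab - 4a - 24a² + 20b + 4 + 24a    [distributive law]
= 5b² + 21b - 14ab + 20a - 24a² + 4    [combine like terms]

5b² + 21b - 14ab + 20a - 24a² + 4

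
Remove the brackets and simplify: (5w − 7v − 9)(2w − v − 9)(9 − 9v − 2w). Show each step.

216w^2 − 52vw^2 − 20w^3 + 252vw + 157v^2w − 729w − 585v^2 − 63v^3 − 81v + 729

(5w − 7v − 9)(2w − v − 9)(9 − 9v − 2w)
= (10w^2 − 5vw − 45w − 14vw + 7v^2 + 63v − 18w + 9v + 81)(9 − 9v − 2w)    [distributive law]
= (10w^2 − 19vw − 63w + 7v^2 + 72v + 81)(9 − 9v − 2w)    [combine like terms]
= 90w^2 − 90vw^2 − 20w^3 − 171vw + 171v^2w + 38vw^2 − 567w + 567vw + 126w^2 + 63v^2 − 63v^3 − 14v^2w + 648v − 648v^2 − 144vw + 729 − 729v − 162w    [distributive law]
= 216w^2 − 52vw^2 − 20w^3 + 252vw + 157v^2w − 729w − 585v^2 − 63v^3 − 81v + 729    [combine like terms]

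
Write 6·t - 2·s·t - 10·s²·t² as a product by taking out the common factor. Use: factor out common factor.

6·t - 2·s·t - 10·s²·t²
= 2(3·t - s·t - 5·s²·t²)    [factor out 2]
= 2·t(3 - s - 5·s²·t)    [factor out t]

2·t(3 - s - 5·s²·t)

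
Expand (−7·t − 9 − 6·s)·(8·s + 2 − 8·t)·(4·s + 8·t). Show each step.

−416·s²·t + 160·s·t² − 440·s·t + 464·t² + 448·t³ − 336·s² − 72·s − 144·t − 192·s³

(−7·t − 9 − 6·s)·(8·s + 2 − 8·t)·(4·s + 8·t)
= (−56·s·t − 14·t + 56·t² − 72·s − 18 + 72·t − 48·s² − 12·s + 48·s·t)·(4·s + 8·t)    [distributive law]
= (−8·s·t + 58·t + 56·t² − 84·s − 18 − 48·s²)·(4·s + 8·t)    [combine like terms]
= −32·s²·t − 64·s·t² + 232·s·t + 464·t² + 224·s·t² + 448·t³ − 336·s² − 672·s·t − 72·s − 144·t − 192·s³ − 384·s²·t    [distributive law]
= −416·s²·t + 160·s·t² − 440·s·t + 464·t² + 448·t³ − 336·s² − 72·s − 144·t − 192·s³    [combine like terms]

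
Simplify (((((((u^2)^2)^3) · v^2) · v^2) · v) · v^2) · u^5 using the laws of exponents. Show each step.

(((((((u^2)^2)^3) · v^2) · v^2) · v) · v^2) · u^5
= ((((((u^2)^6) · v^2) · v^2) · v) · v^2) · u^5    [power of a power]
= ((((u^12 · v^2) · v^2) · v) · v^2) · u^5    [power of a power]
= u^17v^7    [product of powers]

u^17v^7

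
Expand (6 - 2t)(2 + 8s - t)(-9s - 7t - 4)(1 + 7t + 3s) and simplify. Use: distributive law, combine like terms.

-444s - 2414st - 1332s² - 380t - 246t² - 48 - 3426s²t - 1296s³ - 994st² + 420t³ + 1290s²t² + 432s³t + 616st³ - 98t⁴

(6 - 2t)(2 + 8s - t)(-9s - 7t - 4)(1 + 7t + 3s)
= (12 + 48s - 6t - 4t - 16st + 2t²)(-9s - 7t - 4)(1 + 7t + 3s)    [distributive law]
= (12 + 48s - 10t - 16st + 2t²)(-9s - 7t - 4)(1 + 7t + 3s)    [combine like terms]
= (-108s - 84t - 48 - 432s² - 336st - 192s + 90st + 70t² + 40t + 144s²t + 112st² + 64st - 18st² - 14t³ - 8t²)(1 + 7t + 3s)    [distributive law]
= (-300s - 44t - 48 - 432s² - 182st + 62t² + 144s²t + 94st² - 14t³)(1 + 7t + 3s)    [combine like terms]
= -300s - 2100st - 900s² - 44t - 308t² - 132st - 48 - 336t - 144s - 432s² - 3024s²t - 1296s³ - 182st - 1274st² - 546s²t + 62t² + 434t³ + 186st² + 144s²t + 1008s²t² + 432s³t + 94st² + 658st³ + 282s²t² - 14t³ - 98t⁴ - 42st³    [distributive law]
= -444s - 2414st - 1332s² - 380t - 246t² - 48 - 3426s²t - 1296s³ - 994st² + 420t³ + 1290s²t² + 432s³t + 616st³ - 98t⁴    [combine like terms]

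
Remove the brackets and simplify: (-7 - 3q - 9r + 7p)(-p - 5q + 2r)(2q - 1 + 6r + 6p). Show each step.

256pq - 7p - 65pr + 49p² + 55q² - 35q + 143qr + 14r - 66r² + 26pq² + 88pqr - 206p²q + 30q³ + 168q²r + 198qr² + 30pr² + 96p²r - 108r³ - 42p³

(-7 - 3q - 9r + 7p)(-p - 5q + 2r)(2q - 1 + 6r + 6p)
= (7p + 35q - 14r + 3pq + 15q² - 6qr + 9pr + 45qr - 18r² - 7p² - 35pq + 14pr)(2q - 1 + 6r + 6p)    [distributive law]
= (7p + 35q - 14r - 32pq + 15q² + 39qr + 23pr - 18r² - 7p²)(2q - 1 + 6r + 6p)    [combine like terms]
= 14pq - 7p + 42pr + 42p² + 70q² - 35q + 210qr + 210pq - 28qr + 14r - 84r² - 84pr - 64pq² + 32pq - 192pqr - 192p²q + 30q³ - 15q² + 90q²r + 90pq² + 78q²r - 39qr + 234qr² + 234pqr + 46pqr - 23pr + 138pr² + 138p²r - 36qr² + 18r² - 108r³ - 108pr² - 14p²q + 7p² - 42p²r - 42p³    [distributive law]
= 256pq - 7p - 65pr + 49p² + 55q² - 35q + 143qr + 14r - 66r² + 26pq² + 88pqr - 206p²q + 30q³ + 168q²r + 198qr² + 30pr² + 96p²r - 108r³ - 42p³    [combine like terms]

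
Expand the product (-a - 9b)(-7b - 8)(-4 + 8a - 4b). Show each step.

(-a - 9b)(-7b - 8)(-4 + 8a - 4b)
= (7ab + 8a + 63b^2 + 72b)(-4 + 8a - 4b)    [distributive law]
= -28ab + 56a^2b - 28ab^2 - 32a + 64a^2 - 32ab - 252b^2 + 504ab^2 - 252b^3 - 288b + 576ab - 288b^2    [distributive law]
= 516ab + 56a^2b + 476ab^2 - 32a + 64a^2 - 540b^2 - 252b^3 - 288b    [combine like terms]

516ab + 56a^2b + 476ab^2 - 32a + 64a^2 - 540b^2 - 252b^3 - 288b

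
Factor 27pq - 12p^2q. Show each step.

27pq - 12p^2q
= 3(9pq - 4p^2q)    [factor out 3]
= 3pq(9 - 4p)    [factor out pq]

3pq(9 - 4p)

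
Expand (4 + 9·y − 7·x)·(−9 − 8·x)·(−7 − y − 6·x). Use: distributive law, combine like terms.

(4 + 9·y − 7·x)·(−9 − 8·x)·(−7 − y − 6·x)
= (−36 − 32·x − 81·y − 72·x·y + 63·x + 56·x²)·(−7 − y − 6·x)    [distributive law]
= (−36 + 31·x − 81·y − 72·x·y + 56·x²)·(−7 − y − 6·x)    [combine like terms]
= 252 + 36·y + 216·x − 217·x − 31·x·y − 186·x² + 567·y + 81·y² + 486·x·y + 504·x·y + 72·x·y² + 432·x²·y − 392·x² − 56·x²·y − 336·x³    [distributive law]
= 252 + 603·y − x + 959·x·y − 578·x² + 81·y² + 72·x·y² + 376·x²·y − 336·x³    [combine like terms]

252 + 603·y − x + 959·x·y − 578·x² + 81·y² + 72·x·y² + 376·x²·y − 336·x³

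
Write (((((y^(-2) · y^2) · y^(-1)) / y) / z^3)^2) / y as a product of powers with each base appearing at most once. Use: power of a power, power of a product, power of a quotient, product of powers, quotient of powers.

y^(-5)·z^(-6)

(((((y^(-2) · y^2) · y^(-1)) / y) / z^3)^2) / y
= (((((y^(-2) · y^2) · y^(-1)) / y)^2) / ((z^3)^2)) / y    [power of a quotient]
= (((((y^(-2) · y^2) · y^(-1))^2) / (y^2)) / ((z^3)^2)) / y    [power of a quotient]
= (((((y^(-2) · y^2)^2) · ((y^(-1))^2)) / (y^2)) / ((z^3)^2)) / y    [power of a product]
= ((((((y^(-2))^2) · ((y^2)^2)) · ((y^(-1))^2)) / (y^2)) / ((z^3)^2)) / y    [power of a product]
= ((((y^(-4) · ((y^2)^2)) · ((y^(-1))^2)) / (y^2)) / ((z^3)^2)) / y    [power of a power]
= ((((y^(-4) · y^4) · ((y^(-1))^2)) / (y^2)) / ((z^3)^2)) / y    [power of a power]
= (((y^0 · ((y^(-1))^2)) / (y^2)) / ((z^3)^2)) / y    [product of powers]
= (((y^0 · y^(-2)) / (y^2)) / ((z^3)^2)) / y    [power of a power]
= ((y^(-2) / (y^2)) / ((z^3)^2)) / y    [product of powers]
= (y^(-4) / ((z^3)^2)) / y    [quotient of powers]
= (y^(-4) / z^6) / y    [power of a power]
= y^(-5)·z^(-6)    [quotient of powers]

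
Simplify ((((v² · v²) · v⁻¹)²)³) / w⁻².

v¹⁸·w²

((((v² · v²) · v⁻¹)²)³) / w⁻²
= (((v² · v²) · v⁻¹)⁶) / w⁻²    [power of a power]
= (((v² · v²)⁶) · ((v⁻¹)⁶)) / w⁻²    [power of a product]
= ((((v²)⁶) · ((v²)⁶)) · ((v⁻¹)⁶)) / w⁻²    [power of a product]
= ((v¹² · ((v²)⁶)) · ((v⁻¹)⁶)) / w⁻²    [power of a power]
= ((v¹² · v¹²) · ((v⁻¹)⁶)) / w⁻²    [power of a power]
= (v²⁴ · ((v⁻¹)⁶)) / w⁻²    [product of powers]
= (v²⁴ · v⁻⁶) / w⁻²    [power of a power]
= v¹⁸ / w⁻²    [product of powers]
= v¹⁸·w²    [quotient of powers]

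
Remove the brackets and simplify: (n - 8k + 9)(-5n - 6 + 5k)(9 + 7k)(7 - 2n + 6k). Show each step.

603n² + 90n³ - 611kn² + 70kn³ - 840k²n² - 2241n - 3336kn + 1911k²n + 2450k³n + 297k + 4791k² - 214k³ - 1680k⁴ - 3402

(n - 8k + 9)(-5n - 6 + 5k)(9 + 7k)(7 - 2n + 6k)
= (-5n² - 6n + 5kn + 40kn + 48k - 40k² - 45n - 54 + 45k)(9 + 7k)(7 - 2n + 6k)    [distributive law]
= (-5n² - 51n + 45kn + 93k - 40k² - 54)(9 + 7k)(7 - 2n + 6k)    [combine like terms]
= (-45n² - 35kn² - 459n - 357kn + 405kn + 315k²n + 837k + 651k² - 360k² - 280k³ - 486 - 378k)(7 - 2n + 6k)    [distributive law]
= (-45n² - 35kn² - 459n + 48kn + 315k²n + 459k + 291k² - 280k³ - 486)(7 - 2n + 6k)    [combine like terms]
= -315n² + 90n³ - 270kn² - 245kn² + 70kn³ - 210k²n² - 3213n + 918n² - 2754kn + 336kn - 96kn² + 288k²n + 2205k²n - 630k²n² + 1890k³n + 3213k - 918kn + 2754k² + 2037k² - 582k²n + 1746k³ - 1960k³ + 560k³n - 1680k⁴ - 3402 + 972n - 2916k    [distributive law]
= 603n² + 90n³ - 611kn² + 70kn³ - 840k²n² - 2241n - 3336kn + 1911k²n + 2450k³n + 297k + 4791k² - 214k³ - 1680k⁴ - 3402    [combine like terms]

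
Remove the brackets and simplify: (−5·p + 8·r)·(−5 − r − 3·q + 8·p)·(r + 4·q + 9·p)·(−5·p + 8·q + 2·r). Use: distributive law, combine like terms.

(−5·p + 8·r)·(−5 − r − 3·q + 8·p)·(r + 4·q + 9·p)·(−5·p + 8·q + 2·r)
= (25·p + 5·p·r + 15·p·q − 40·p^2 − 40·r − 8·r^2 − 24·q·r + 64·p·r)·(r + 4·q + 9·p)·(−5·p + 8·q + 2·r)    [distributive law]
= (25·p + 69·p·r + 15·p·q − 40·p^2 − 40·r − 8·r^2 − 24·q·r)·(r + 4·q + 9·p)·(−5·p + 8·q + 2·r)    [combine like terms]
= (25·p·r + 100·p·q + 225·p^2 + 69·p·r^2 + 276·p·q·r + 621·p^2·r + 15·p·q·r + 60·p·q^2 + 135·p^2·q − 40·p^2·r − 160·p^2·q − 360·p^3 − 40·r^2 − 160·q·r − 360·p·r − 8·r^3 − 32·q·r^2 − 72·p·r^2 − 24·q·r^2 − 96·q^2·r − 216·p·q·r)·(−5·p + 8·q + 2·r)    [distributive law]
= (−335·p·r + 100·p·q + 225·p^2 − 3·p·r^2 + 75·p·q·r + 581·p^2·r + 60·p·q^2 − 25·p^2·q − 360·p^3 − 40·r^2 − 160·q·r − 8·r^3 − 56·q·r^2 − 96·q^2·r)·(−5·p + 8·q + 2·r)    [combine like terms]
= 1675·p^2·r − 2680·p·q·r − 670·p·r^2 − 500·p^2·q + 800·p·q^2 + 200·p·q·r − 1125·p^3 + 1800·p^2·q + 450·p^2·r + 15·p^2·r^2 − 24·p·q·r^2 − 6·p·r^3 − 375·p^2·q·r + 600·p·q^2·r + 150·p·q·r^2 − 2905·p^3·r + 4648·p^2·q·r + 1162·p^2·r^2 − 300·p^2·q^2 + 480·p·q^3 + 120·p·q^2·r + 125·p^3·q − 200·p^2·q^2 − 50·p^2·q·r + 1800·p^4 − 2880·p^3·q − 720·p^3·r + 200·p·r^2 − 320·q·r^2 − 80·r^3 + 800·p·q·r − 1280·q^2·r − 320·q·r^2 + 40·p·r^3 − 64·q·r^3 − 16·r^4 + 280·p·q·r^2 − 448·q^2·r^2 − 112·q·r^3 + 480·p·q^2·r − 768·q^3·r − 192·q^2·r^2    [distributive law]
= 2125·p^2·r − 1680·p·q·r − 470·p·r^2 + 1300·p^2·q + 800·p·q^2 − 1125·p^3 + 1177·p^2·r^2 + 406·p·q·r^2 + 34·p·r^3 + 4223·p^2·q·r + 1200·p·q^2·r − 3625·p^3·r − 500·p^2·q^2 + 480·p·q^3 − 2755·p^3·q + 1800·p^4 − 640·q·r^2 − 80·r^3 − 1280·q^2·r − 176·q·r^3 − 16·r^4 − 640·q^2·r^2 − 768·q^3·r    [combine like terms]

2125·p^2·r − 1680·p·q·r − 470·p·r^2 + 1300·p^2·q + 800·p·q^2 − 1125·p^3 + 1177·p^2·r^2 + 406·p·q·r^2 + 34·p·r^3 + 4223·p^2·q·r + 1200·p·q^2·r − 3625·p^3·r − 500·p^2·q^2 + 480·p·q^3 − 2755·p^3·q + 1800·p^4 − 640·q·r^2 − 80·r^3 − 1280·q^2·r − 176·q·r^3 − 16·r^4 − 640·q^2·r^2 − 768·q^3·r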